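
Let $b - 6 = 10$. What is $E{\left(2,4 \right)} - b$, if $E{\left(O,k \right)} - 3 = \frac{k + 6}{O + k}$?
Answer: $- \frac{34}{3} \approx -11.333$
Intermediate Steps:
$b = 16$ ($b = 6 + 10 = 16$)
$E{\left(O,k \right)} = 3 + \frac{6 + k}{O + k}$ ($E{\left(O,k \right)} = 3 + \frac{k + 6}{O + k} = 3 + \frac{6 + k}{O + k}$)
$E{\left(2,4 \right)} - b = \frac{6 + 3 \cdot 2 + 4 \cdot 4}{2 + 4} - 16 = \frac{6 + 6 + 16}{6} - 16 = \frac{1}{6} \cdot 28 - 16 = \frac{14}{3} - 16 = - \frac{34}{3}$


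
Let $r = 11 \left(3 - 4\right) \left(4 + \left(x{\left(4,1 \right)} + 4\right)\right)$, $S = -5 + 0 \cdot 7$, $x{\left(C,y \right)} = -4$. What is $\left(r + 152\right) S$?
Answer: $-540$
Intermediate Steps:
$S = -5$ ($S = -5 + 0 = -5$)
$r = -44$ ($r = 11 \left(3 - 4\right) \left(4 + \left(-4 + 4\right)\right) = 11 \left(- (4 + 0)\right) = 11 \left(\left(-1\right) 4\right) = 11 \left(-4\right) = -44$)
$\left(r + 152\right) S = \left(-44 + 152\right) \left(-5\right) = 108 \left(-5\right) = -540$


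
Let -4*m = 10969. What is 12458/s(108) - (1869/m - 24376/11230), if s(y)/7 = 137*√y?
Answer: 25095416/8798705 + 6229*√3/8631 ≈ 4.1022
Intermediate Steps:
m = -10969/4 (m = -¼*10969 = -10969/4 ≈ -2742.3)
s(y) = 959*√y (s(y) = 7*(137*√y) = 959*√y)
12458/s(108) - (1869/m - 24376/11230) = 12458/((959*√108)) - (1869/(-10969/4) - 24376/11230) = 12458/((959*(6*√3))) - (1869*(-4/10969) - 24376*1/11230) = 12458/((5754*√3)) - (-1068/1567 - 12188/5615) = 12458*(√3/17262) - 1*(-25095416/8798705) = 6229*√3/8631 + 25095416/8798705 = 25095416/8798705 + 6229*√3/8631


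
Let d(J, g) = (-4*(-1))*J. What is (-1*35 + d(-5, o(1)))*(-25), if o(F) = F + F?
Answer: 1375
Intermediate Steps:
o(F) = 2*F
d(J, g) = 4*J
(-1*35 + d(-5, o(1)))*(-25) = (-1*35 + 4*(-5))*(-25) = (-35 - 20)*(-25) = -55*(-25) = 1375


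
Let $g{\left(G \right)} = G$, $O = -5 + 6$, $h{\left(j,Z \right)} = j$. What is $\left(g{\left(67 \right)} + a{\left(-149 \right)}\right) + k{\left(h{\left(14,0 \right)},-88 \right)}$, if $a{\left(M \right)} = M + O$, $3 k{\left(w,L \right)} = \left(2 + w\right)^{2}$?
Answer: $\frac{13}{3} \approx 4.3333$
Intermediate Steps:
$k{\left(w,L \right)} = \frac{\left(2 + w\right)^{2}}{3}$
$O = 1$
$a{\left(M \right)} = 1 + M$ ($a{\left(M \right)} = M + 1 = 1 + M$)
$\left(g{\left(67 \right)} + a{\left(-149 \right)}\right) + k{\left(h{\left(14,0 \right)},-88 \right)} = \left(67 + \left(1 - 149\right)\right) + \frac{\left(2 + 14\right)^{2}}{3} = \left(67 - 148\right) + \frac{16^{2}}{3} = -81 + \frac{1}{3} \cdot 256 = -81 + \frac{256}{3} = \frac{13}{3}$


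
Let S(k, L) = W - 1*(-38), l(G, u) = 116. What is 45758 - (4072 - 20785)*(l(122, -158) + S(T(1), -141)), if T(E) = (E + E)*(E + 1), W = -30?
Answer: 2118170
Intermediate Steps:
T(E) = 2*E*(1 + E) (T(E) = (2*E)*(1 + E) = 2*E*(1 + E))
S(k, L) = 8 (S(k, L) = -30 - 1*(-38) = -30 + 38 = 8)
45758 - (4072 - 20785)*(l(122, -158) + S(T(1), -141)) = 45758 - (4072 - 20785)*(116 + 8) = 45758 - (-16713)*124 = 45758 - 1*(-2072412) = 45758 + 2072412 = 2118170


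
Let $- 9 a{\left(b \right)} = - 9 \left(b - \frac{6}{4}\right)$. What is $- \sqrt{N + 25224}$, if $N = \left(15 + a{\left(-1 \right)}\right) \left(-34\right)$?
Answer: $- \sqrt{24799} \approx -157.48$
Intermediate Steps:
$a{\left(b \right)} = - \frac{3}{2} + b$ ($a{\left(b \right)} = - \frac{\left(-9\right) \left(b - \frac{6}{4}\right)}{9} = - \frac{\left(-9\right) \left(b - \frac{3}{2}\right)}{9} = - \frac{\left(-9\right) \left(- \frac{3}{2} + b\right)}{9} = - \frac{\frac{27}{2} - 9 b}{9} = - \frac{3}{2} + b$)
$N = -425$ ($N = \left(15 - \frac{5}{2}\right) \left(-34\right) = \frac{25}{2} \left(-34\right) = -425$)
$- \sqrt{N + 25224} = - \sqrt{-425 + 25224} = - \sqrt{24799}$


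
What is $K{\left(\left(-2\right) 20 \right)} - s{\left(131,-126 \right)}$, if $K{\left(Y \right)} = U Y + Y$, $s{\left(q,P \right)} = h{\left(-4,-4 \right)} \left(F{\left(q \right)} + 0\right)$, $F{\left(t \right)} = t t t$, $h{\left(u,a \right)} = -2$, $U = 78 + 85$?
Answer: $4489622$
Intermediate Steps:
$U = 163$
$F{\left(t \right)} = t^{3}$ ($F{\left(t \right)} = t^{2} t = t^{3}$)
$s{\left(q,P \right)} = - 2 q^{3}$ ($s{\left(q,P \right)} = - 2 \left(q^{3} + 0\right) = - 2 q^{3}$)
$K{\left(Y \right)} = 164 Y$ ($K{\left(Y \right)} = 163 Y + Y = 164 Y$)
$K{\left(\left(-2\right) 20 \right)} - s{\left(131,-126 \right)} = 164 \left(\left(-2\right) 20\right) - - 2 \cdot 131^{3} = 164 \left(-40\right) - \left(-2\right) 2248091 = -6560 - -4496182 = -6560 + 4496182 = 4489622$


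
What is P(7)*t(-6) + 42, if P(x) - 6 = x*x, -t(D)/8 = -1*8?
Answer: 3562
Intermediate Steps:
t(D) = 64 (t(D) = -(-8)*8 = -8*(-8) = 64)
P(x) = 6 + x**2 (P(x) = 6 + x*x = 6 + x**2)
P(7)*t(-6) + 42 = (6 + 7**2)*64 + 42 = (6 + 49)*64 + 42 = 55*64 + 42 = 3520 + 42 = 3562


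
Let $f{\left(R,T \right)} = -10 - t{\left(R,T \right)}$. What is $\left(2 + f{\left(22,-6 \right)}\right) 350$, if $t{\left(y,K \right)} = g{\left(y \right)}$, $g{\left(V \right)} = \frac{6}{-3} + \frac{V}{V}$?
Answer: $-2450$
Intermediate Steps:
$g{\left(V \right)} = -1$ ($g{\left(V \right)} = 6 \left(- \frac{1}{3}\right) + 1 = -2 + 1 = -1$)
$t{\left(y,K \right)} = -1$
$f{\left(R,T \right)} = -9$ ($f{\left(R,T \right)} = -10 - -1 = -10 + 1 = -9$)
$\left(2 + f{\left(22,-6 \right)}\right) 350 = \left(2 - 9\right) 350 = \left(-7\right) 350 = -2450$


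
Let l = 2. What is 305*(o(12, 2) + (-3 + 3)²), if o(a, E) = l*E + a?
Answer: 4880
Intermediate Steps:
o(a, E) = a + 2*E (o(a, E) = 2*E + a = a + 2*E)
305*(o(12, 2) + (-3 + 3)²) = 305*((12 + 2*2) + (-3 + 3)²) = 305*((12 + 4) + 0²) = 305*(16 + 0) = 305*16 = 4880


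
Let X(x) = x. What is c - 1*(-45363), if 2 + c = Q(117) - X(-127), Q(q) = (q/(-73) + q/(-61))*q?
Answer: 200723738/4453 ≈ 45076.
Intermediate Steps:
Q(q) = -134*q²/4453 (Q(q) = (q*(-1/73) + q*(-1/61))*q = (-q/73 - q/61)*q = (-134*q/4453)*q = -134*q²/4453)
c = -1277701/4453 (c = -2 + (-134/4453*117² - 1*(-127)) = -2 + (-134/4453*13689 + 127) = -2 + (-1834326/4453 + 127) = -2 - 1268795/4453 = -1277701/4453 ≈ -286.93)
c - 1*(-45363) = -1277701/4453 - 1*(-45363) = -1277701/4453 + 45363 = 200723738/4453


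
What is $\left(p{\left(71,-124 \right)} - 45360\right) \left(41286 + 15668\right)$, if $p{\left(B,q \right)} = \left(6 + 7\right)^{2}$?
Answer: $-2573808214$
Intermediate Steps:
$p{\left(B,q \right)} = 169$ ($p{\left(B,q \right)} = 13^{2} = 169$)
$\left(p{\left(71,-124 \right)} - 45360\right) \left(41286 + 15668\right) = \left(169 - 45360\right) \left(41286 + 15668\right) = \left(-45191\right) 56954 = -2573808214$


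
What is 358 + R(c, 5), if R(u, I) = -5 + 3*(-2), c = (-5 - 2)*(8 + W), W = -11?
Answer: 347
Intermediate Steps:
c = 21 (c = (-5 - 2)*(8 - 11) = -7*(-3) = 21)
R(u, I) = -11 (R(u, I) = -5 - 6 = -11)
358 + R(c, 5) = 358 - 11 = 347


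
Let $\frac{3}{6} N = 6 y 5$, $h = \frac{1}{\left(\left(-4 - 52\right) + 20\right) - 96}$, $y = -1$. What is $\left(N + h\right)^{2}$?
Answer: $\frac{62742241}{17424} \approx 3600.9$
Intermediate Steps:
$h = - \frac{1}{132}$ ($h = \frac{1}{\left(-56 + 20\right) - 96} = \frac{1}{-36 - 96} = \frac{1}{-132} = - \frac{1}{132} \approx -0.0075758$)
$N = -60$ ($N = 2 \cdot 6 \left(-1\right) 5 = 2 \left(\left(-6\right) 5\right) = 2 \left(-30\right) = -60$)
$\left(N + h\right)^{2} = \left(-60 - \frac{1}{132}\right)^{2} = \left(- \frac{7921}{132}\right)^{2} = \frac{62742241}{17424}$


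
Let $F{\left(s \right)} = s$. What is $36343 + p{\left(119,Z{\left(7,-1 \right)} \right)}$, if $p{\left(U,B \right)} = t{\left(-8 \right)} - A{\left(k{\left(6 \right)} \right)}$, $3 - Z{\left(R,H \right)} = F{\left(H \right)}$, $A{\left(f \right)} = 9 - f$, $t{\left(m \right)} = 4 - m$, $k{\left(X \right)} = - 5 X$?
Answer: $36316$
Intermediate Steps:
$Z{\left(R,H \right)} = 3 - H$
$p{\left(U,B \right)} = -27$ ($p{\left(U,B \right)} = \left(4 - -8\right) - \left(9 - \left(-5\right) 6\right) = \left(4 + 8\right) - \left(9 - -30\right) = 12 - \left(9 + 30\right) = 12 - 39 = -27$)
$36343 + p{\left(119,Z{\left(7,-1 \right)} \right)} = 36343 - 27 = 36316$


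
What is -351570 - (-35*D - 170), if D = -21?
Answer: -352135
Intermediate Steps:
-351570 - (-35*D - 170) = -351570 - (-35*(-21) - 170) = -351570 - (735 - 170) = -351570 - 1*565 = -351570 - 565 = -352135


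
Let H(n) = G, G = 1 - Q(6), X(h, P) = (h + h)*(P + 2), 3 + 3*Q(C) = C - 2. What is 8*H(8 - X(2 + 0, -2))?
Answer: 16/3 ≈ 5.3333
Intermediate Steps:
Q(C) = -5/3 + C/3 (Q(C) = -1 + (C - 2)/3 = -1 + (-2 + C)/3 = -1 + (-2/3 + C/3) = -5/3 + C/3)
X(h, P) = 2*h*(2 + P) (X(h, P) = (2*h)*(2 + P) = 2*h*(2 + P))
G = 2/3 (G = 1 - (-5/3 + (1/3)*6) = 1 - (-5/3 + 2) = 1 - 1*1/3 = 1 - 1/3 = 2/3 ≈ 0.66667)
H(n) = 2/3
8*H(8 - X(2 + 0, -2)) = 8*(2/3) = 16/3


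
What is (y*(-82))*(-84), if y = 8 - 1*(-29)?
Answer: 254856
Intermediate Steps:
y = 37 (y = 8 + 29 = 37)
(y*(-82))*(-84) = (37*(-82))*(-84) = -3034*(-84) = 254856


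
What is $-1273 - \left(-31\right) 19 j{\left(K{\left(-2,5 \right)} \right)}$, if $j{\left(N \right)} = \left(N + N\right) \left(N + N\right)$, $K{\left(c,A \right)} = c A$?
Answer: $234327$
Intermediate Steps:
$K{\left(c,A \right)} = A c$
$j{\left(N \right)} = 4 N^{2}$ ($j{\left(N \right)} = 2 N 2 N = 4 N^{2}$)
$-1273 - \left(-31\right) 19 j{\left(K{\left(-2,5 \right)} \right)} = -1273 - \left(-31\right) 19 \cdot 4 \left(5 \left(-2\right)\right)^{2} = -1273 - - 589 \cdot 4 \left(-10\right)^{2} = -1273 - - 589 \cdot 4 \cdot 100 = -1273 - \left(-589\right) 400 = -1273 - -235600 = -1273 + 235600 = 234327$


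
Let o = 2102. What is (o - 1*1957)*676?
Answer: 98020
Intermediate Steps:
(o - 1*1957)*676 = (2102 - 1*1957)*676 = (2102 - 1957)*676 = 145*676 = 98020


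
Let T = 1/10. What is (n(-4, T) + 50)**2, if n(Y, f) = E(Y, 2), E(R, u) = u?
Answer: 2704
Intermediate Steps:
T = 1/10 ≈ 0.10000
n(Y, f) = 2
(n(-4, T) + 50)**2 = (2 + 50)**2 = 52**2 = 2704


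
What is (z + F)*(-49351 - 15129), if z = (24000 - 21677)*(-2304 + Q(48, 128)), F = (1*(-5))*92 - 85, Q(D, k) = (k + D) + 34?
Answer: 313689203360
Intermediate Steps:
Q(D, k) = 34 + D + k (Q(D, k) = (D + k) + 34 = 34 + D + k)
F = -545 (F = -5*92 - 85 = -460 - 85 = -545)
z = -4864362 (z = (24000 - 21677)*(-2304 + (34 + 48 + 128)) = 2323*(-2304 + 210) = 2323*(-2094) = -4864362)
(z + F)*(-49351 - 15129) = (-4864362 - 545)*(-49351 - 15129) = -4864907*(-64480) = 313689203360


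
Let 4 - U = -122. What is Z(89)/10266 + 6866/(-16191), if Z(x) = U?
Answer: -11407715/27702801 ≈ -0.41179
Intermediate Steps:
U = 126 (U = 4 - 1*(-122) = 4 + 122 = 126)
Z(x) = 126
Z(89)/10266 + 6866/(-16191) = 126/10266 + 6866/(-16191) = 126*(1/10266) + 6866*(-1/16191) = 21/1711 - 6866/16191 = -11407715/27702801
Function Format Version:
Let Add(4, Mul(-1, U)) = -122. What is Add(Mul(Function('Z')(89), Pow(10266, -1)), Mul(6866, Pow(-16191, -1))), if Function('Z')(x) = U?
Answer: Rational(-11407715, 27702801) ≈ -0.41179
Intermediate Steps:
U = 126 (U = Add(4, Mul(-1, -122)) = Add(4, 122) = 126)
Function('Z')(x) = 126
Add(Mul(Function('Z')(89), Pow(10266, -1)), Mul(6866, Pow(-16191, -1))) = Add(Mul(126, Pow(10266, -1)), Mul(6866, Pow(-16191, -1))) = Add(Mul(126, Rational(1, 10266)), Mul(6866, Rational(-1, 16191))) = Add(Rational(21, 1711), Rational(-6866, 16191)) = Rational(-11407715, 27702801)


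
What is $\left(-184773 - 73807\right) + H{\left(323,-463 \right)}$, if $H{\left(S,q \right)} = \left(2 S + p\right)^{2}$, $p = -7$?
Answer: $149741$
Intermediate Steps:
$H{\left(S,q \right)} = \left(-7 + 2 S\right)^{2}$ ($H{\left(S,q \right)} = \left(2 S - 7\right)^{2} = \left(-7 + 2 S\right)^{2}$)
$\left(-184773 - 73807\right) + H{\left(323,-463 \right)} = \left(-184773 - 73807\right) + \left(-7 + 2 \cdot 323\right)^{2} = -258580 + \left(-7 + 646\right)^{2} = -258580 + 639^{2} = -258580 + 408321 = 149741$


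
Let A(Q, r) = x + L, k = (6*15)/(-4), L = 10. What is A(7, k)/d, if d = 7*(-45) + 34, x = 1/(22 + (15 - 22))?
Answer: -151/4215 ≈ -0.035824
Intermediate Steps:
k = -45/2 (k = 90*(-1/4) = -45/2 ≈ -22.500)
x = 1/15 (x = 1/(22 - 7) = 1/15 ≈ 0.066667)
A(Q, r) = 151/15 (A(Q, r) = 1/15 + 10 = 151/15)
d = -281 (d = -315 + 34 = -281)
A(7, k)/d = (151/15)/(-281) = (151/15)*(-1/281) = -151/4215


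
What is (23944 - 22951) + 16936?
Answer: 17929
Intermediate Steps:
(23944 - 22951) + 16936 = 993 + 16936 = 17929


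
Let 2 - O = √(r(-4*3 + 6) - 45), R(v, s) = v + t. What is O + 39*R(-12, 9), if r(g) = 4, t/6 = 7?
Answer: 1172 - I*√41 ≈ 1172.0 - 6.4031*I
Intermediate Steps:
t = 42 (t = 6*7 = 42)
R(v, s) = 42 + v (R(v, s) = v + 42 = 42 + v)
O = 2 - I*√41 (O = 2 - √(4 - 45) = 2 - √(-41) = 2 - I*√41 ≈ 2.0 - 6.4031*I)
O + 39*R(-12, 9) = (2 - I*√41) + 39*(42 - 12) = (2 - I*√41) + 39*30 = (2 - I*√41) + 1170 = 1172 - I*√41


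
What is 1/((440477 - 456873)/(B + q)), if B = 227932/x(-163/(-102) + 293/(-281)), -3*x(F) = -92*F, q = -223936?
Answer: 38540606969/3001214018 ≈ 12.842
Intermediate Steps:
x(F) = 92*F/3 (x(F) = -(-92)*F/3 = 92*F/3)
B = 4899740238/366091 (B = 227932/((92*(-163/(-102) + 293/(-281))/3)) = 227932/((92*(-163*(-1/102) + 293*(-1/281))/3)) = 227932/((92*(163/102 - 293/281)/3)) = 227932/(((92/3)*(15917/28662))) = 227932/(732182/42993) = 227932*(42993/732182) = 4899740238/366091 ≈ 13384.)
1/((440477 - 456873)/(B + q)) = 1/((440477 - 456873)/(4899740238/366091 - 223936)) = 1/(-16396/(-77081213938/366091)) = 1/(-16396*(-366091/77081213938)) = 1/(3001214018/38540606969) = 38540606969/3001214018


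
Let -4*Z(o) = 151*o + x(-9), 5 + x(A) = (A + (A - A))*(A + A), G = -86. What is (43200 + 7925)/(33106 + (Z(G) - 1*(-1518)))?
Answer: 8180/6053 ≈ 1.3514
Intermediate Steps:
x(A) = -5 + 2*A**2 (x(A) = -5 + (A + (A - A))*(A + A) = -5 + (A + 0)*(2*A) = -5 + A*(2*A) = -5 + 2*A**2)
Z(o) = -157/4 - 151*o/4 (Z(o) = -(151*o + (-5 + 2*(-9)**2))/4 = -(151*o + (-5 + 2*81))/4 = -(151*o + (-5 + 162))/4 = -(151*o + 157)/4 = -(157 + 151*o)/4 = -157/4 - 151*o/4)
(43200 + 7925)/(33106 + (Z(G) - 1*(-1518))) = (43200 + 7925)/(33106 + ((-157/4 - 151/4*(-86)) - 1*(-1518))) = 51125/(33106 + ((-157/4 + 6493/2) + 1518)) = 51125/(33106 + (12829/4 + 1518)) = 51125/(33106 + 18901/4) = 51125/(151325/4) = 51125*(4/151325) = 8180/6053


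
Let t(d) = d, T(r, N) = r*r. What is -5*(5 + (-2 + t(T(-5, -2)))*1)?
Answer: -140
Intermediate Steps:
T(r, N) = r**2
-5*(5 + (-2 + t(T(-5, -2)))*1) = -5*(5 + (-2 + (-5)**2)*1) = -5*(5 + (-2 + 25)*1) = -5*(5 + 23*1) = -5*(5 + 23) = -5*28 = -140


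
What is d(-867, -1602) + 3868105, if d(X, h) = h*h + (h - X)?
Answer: 6433774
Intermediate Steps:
d(X, h) = h + h² - X (d(X, h) = h² + (h - X) = h + h² - X)
d(-867, -1602) + 3868105 = (-1602 + (-1602)² - 1*(-867)) + 3868105 = (-1602 + 2566404 + 867) + 3868105 = 2565669 + 3868105 = 6433774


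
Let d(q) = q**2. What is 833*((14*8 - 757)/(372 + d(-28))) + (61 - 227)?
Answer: -42893/68 ≈ -630.78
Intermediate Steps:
833*((14*8 - 757)/(372 + d(-28))) + (61 - 227) = 833*((14*8 - 757)/(372 + (-28)**2)) + (61 - 227) = 833*((112 - 757)/(372 + 784)) - 166 = 833*(-645/1156) - 166 = -31605/68 - 166 = -42893/68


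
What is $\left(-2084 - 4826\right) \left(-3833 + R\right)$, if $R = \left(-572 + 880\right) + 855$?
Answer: $18449700$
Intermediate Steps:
$R = 1163$ ($R = 308 + 855 = 1163$)
$\left(-2084 - 4826\right) \left(-3833 + R\right) = \left(-2084 - 4826\right) \left(-3833 + 1163\right) = \left(-6910\right) \left(-2670\right) = 18449700$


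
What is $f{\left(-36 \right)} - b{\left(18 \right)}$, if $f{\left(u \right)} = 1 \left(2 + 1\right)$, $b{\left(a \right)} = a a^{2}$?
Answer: $-5829$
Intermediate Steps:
$b{\left(a \right)} = a^{3}$
$f{\left(u \right)} = 3$ ($f{\left(u \right)} = 1 \cdot 3 = 3$)
$f{\left(-36 \right)} - b{\left(18 \right)} = 3 - 18^{3} = 3 - 5832 = -5829$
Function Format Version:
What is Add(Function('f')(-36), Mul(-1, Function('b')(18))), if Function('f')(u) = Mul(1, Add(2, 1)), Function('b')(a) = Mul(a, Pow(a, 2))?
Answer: -5829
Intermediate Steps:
Function('b')(a) = Pow(a, 3)
Function('f')(u) = 3 (Function('f')(u) = Mul(1, 3) = 3)
Add(Function('f')(-36), Mul(-1, Function('b')(18))) = Add(3, Mul(-1, Pow(18, 3))) = Add(3, Mul(-1, 5832)) = Add(3, -5832) = -5829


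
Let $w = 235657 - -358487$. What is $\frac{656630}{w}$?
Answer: $\frac{328315}{297072} \approx 1.1052$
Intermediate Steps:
$w = 594144$ ($w = 235657 + 358487 = 594144$)
$\frac{656630}{w} = \frac{656630}{594144} = 656630 \cdot \frac{1}{594144} = \frac{328315}{297072}$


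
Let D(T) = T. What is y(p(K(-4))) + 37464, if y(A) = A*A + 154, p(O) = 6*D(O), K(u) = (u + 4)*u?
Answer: 37618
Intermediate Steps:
K(u) = u*(4 + u) (K(u) = (4 + u)*u = u*(4 + u))
p(O) = 6*O
y(A) = 154 + A² (y(A) = A² + 154 = 154 + A²)
y(p(K(-4))) + 37464 = (154 + (6*(-4*(4 - 4)))²) + 37464 = (154 + (6*(-4*0))²) + 37464 = (154 + (6*0)²) + 37464 = (154 + 0²) + 37464 = (154 + 0) + 37464 = 154 + 37464 = 37618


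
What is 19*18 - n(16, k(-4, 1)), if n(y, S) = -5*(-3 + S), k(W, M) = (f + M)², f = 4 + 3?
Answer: 647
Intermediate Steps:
f = 7
k(W, M) = (7 + M)²
n(y, S) = 15 - 5*S
19*18 - n(16, k(-4, 1)) = 19*18 - (15 - 5*(7 + 1)²) = 342 - (15 - 5*8²) = 342 - (15 - 5*64) = 342 - (15 - 320) = 342 - 1*(-305) = 342 + 305 = 647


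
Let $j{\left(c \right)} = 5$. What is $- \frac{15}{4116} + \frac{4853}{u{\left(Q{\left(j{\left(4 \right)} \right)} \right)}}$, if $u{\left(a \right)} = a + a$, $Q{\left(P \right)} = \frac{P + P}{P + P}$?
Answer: $\frac{3329153}{1372} \approx 2426.5$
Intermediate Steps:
$Q{\left(P \right)} = 1$ ($Q{\left(P \right)} = \frac{2 P}{2 P} = 2 P \frac{1}{2 P} = 1$)
$u{\left(a \right)} = 2 a$
$- \frac{15}{4116} + \frac{4853}{u{\left(Q{\left(j{\left(4 \right)} \right)} \right)}} = - \frac{15}{4116} + \frac{4853}{2 \cdot 1} = \left(-15\right) \frac{1}{4116} + \frac{4853}{2} = - \frac{5}{1372} + 4853 \cdot \frac{1}{2} = - \frac{5}{1372} + \frac{4853}{2} = \frac{3329153}{1372}$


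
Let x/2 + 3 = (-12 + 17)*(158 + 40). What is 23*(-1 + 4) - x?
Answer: -1905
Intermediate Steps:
x = 1974 (x = -6 + 2*((-12 + 17)*(158 + 40)) = -6 + 2*(5*198) = -6 + 2*990 = -6 + 1980 = 1974)
23*(-1 + 4) - x = 23*(-1 + 4) - 1*1974 = 23*3 - 1974 = 69 - 1974 = -1905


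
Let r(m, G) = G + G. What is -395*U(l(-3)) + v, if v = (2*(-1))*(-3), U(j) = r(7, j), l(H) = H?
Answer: 2376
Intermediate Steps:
r(m, G) = 2*G
U(j) = 2*j
v = 6 (v = -2*(-3) = 6)
-395*U(l(-3)) + v = -790*(-3) + 6 = -395*(-6) + 6 = 2370 + 6 = 2376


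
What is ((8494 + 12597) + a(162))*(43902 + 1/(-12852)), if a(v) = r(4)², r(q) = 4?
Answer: 11909171012821/12852 ≈ 9.2664e+8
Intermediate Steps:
a(v) = 16 (a(v) = 4² = 16)
((8494 + 12597) + a(162))*(43902 + 1/(-12852)) = ((8494 + 12597) + 16)*(43902 + 1/(-12852)) = (21091 + 16)*(43902 - 1/12852) = 21107*(564228503/12852) = 11909171012821/12852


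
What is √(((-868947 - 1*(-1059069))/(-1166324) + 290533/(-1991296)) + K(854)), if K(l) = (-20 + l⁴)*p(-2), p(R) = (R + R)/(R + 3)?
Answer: I*√11207315162126710508812857046016130/72578009872 ≈ 1.4586e+6*I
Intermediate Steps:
p(R) = 2*R/(3 + R) (p(R) = (2*R)/(3 + R) = 2*R/(3 + R))
K(l) = 80 - 4*l⁴ (K(l) = (-20 + l⁴)*(2*(-2)/(3 - 2)) = (-20 + l⁴)*(2*(-2)/1) = (-20 + l⁴)*(2*(-2)*1) = (-20 + l⁴)*(-4) = 80 - 4*l⁴)
√(((-868947 - 1*(-1059069))/(-1166324) + 290533/(-1991296)) + K(854)) = √(((-868947 - 1*(-1059069))/(-1166324) + 290533/(-1991296)) + (80 - 4*854⁴)) = √(((-868947 + 1059069)*(-1/1166324) + 290533*(-1/1991296)) + (80 - 4*531901827856)) = √((190122*(-1/1166324) - 290533/1991296) + (80 - 2127607311424)) = √((-95061/583162 - 290533/1991296) - 2127607311344) = √(-179361197201/580624078976 - 2127607311344) = √(-1235340035571893037900945/580624078976) = I*√11207315162126710508812857046016130/72578009872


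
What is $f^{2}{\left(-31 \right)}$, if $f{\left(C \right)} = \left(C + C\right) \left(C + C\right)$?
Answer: $14776336$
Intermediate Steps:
$f{\left(C \right)} = 4 C^{2}$ ($f{\left(C \right)} = 2 C 2 C = 4 C^{2}$)
$f^{2}{\left(-31 \right)} = \left(4 \left(-31\right)^{2}\right)^{2} = \left(4 \cdot 961\right)^{2} = 3844^{2} = 14776336$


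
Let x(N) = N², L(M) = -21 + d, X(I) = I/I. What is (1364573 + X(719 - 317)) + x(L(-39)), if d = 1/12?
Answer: 196561657/144 ≈ 1.3650e+6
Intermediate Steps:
X(I) = 1
d = 1/12 ≈ 0.083333
L(M) = -251/12 (L(M) = -21 + 1/12 = -251/12)
(1364573 + X(719 - 317)) + x(L(-39)) = (1364573 + 1) + (-251/12)² = 1364574 + 63001/144 = 196561657/144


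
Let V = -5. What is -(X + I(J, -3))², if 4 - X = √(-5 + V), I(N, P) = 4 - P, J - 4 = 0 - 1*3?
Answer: -111 + 22*I*√10 ≈ -111.0 + 69.57*I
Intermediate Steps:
J = 1 (J = 4 + (0 - 1*3) = 4 + (0 - 3) = 4 - 3 = 1)
X = 4 - I*√10 (X = 4 - √(-5 - 5) = 4 - √(-10) = 4 - I*√10 ≈ 4.0 - 3.1623*I)
-(X + I(J, -3))² = -((4 - I*√10) + (4 - 1*(-3)))² = -((4 - I*√10) + (4 + 3))² = -((4 - I*√10) + 7)² = -(11 - I*√10)²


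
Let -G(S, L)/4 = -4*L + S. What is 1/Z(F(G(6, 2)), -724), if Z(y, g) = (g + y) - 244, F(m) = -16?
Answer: -1/984 ≈ -0.0010163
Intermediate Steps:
G(S, L) = -4*S + 16*L (G(S, L) = -4*(-4*L + S) = -4*(S - 4*L) = -4*S + 16*L)
Z(y, g) = -244 + g + y
1/Z(F(G(6, 2)), -724) = 1/(-244 - 724 - 16) = 1/(-984) = -1/984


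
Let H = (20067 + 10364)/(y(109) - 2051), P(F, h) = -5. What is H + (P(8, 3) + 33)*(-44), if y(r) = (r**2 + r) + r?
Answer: -12348705/10048 ≈ -1229.0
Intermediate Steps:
y(r) = r**2 + 2*r (y(r) = (r + r**2) + r = r**2 + 2*r)
H = 30431/10048 (H = (20067 + 10364)/(109*(2 + 109) - 2051) = 30431/(109*111 - 2051) = 30431/(12099 - 2051) = 30431/10048 ≈ 3.0286)
H + (P(8, 3) + 33)*(-44) = 30431/10048 + (-5 + 33)*(-44) = 30431/10048 + 28*(-44) = 30431/10048 - 1232 = -12348705/10048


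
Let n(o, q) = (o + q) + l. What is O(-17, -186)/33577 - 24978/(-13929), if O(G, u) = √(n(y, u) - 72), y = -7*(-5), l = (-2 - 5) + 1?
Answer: 8326/4643 + I*√229/33577 ≈ 1.7932 + 0.00045069*I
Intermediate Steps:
l = -6 (l = -7 + 1 = -6)
y = 35
n(o, q) = -6 + o + q (n(o, q) = (o + q) - 6 = -6 + o + q)
O(G, u) = √(-43 + u) (O(G, u) = √((-6 + 35 + u) - 72) = √((29 + u) - 72) = √(-43 + u))
O(-17, -186)/33577 - 24978/(-13929) = √(-43 - 186)/33577 - 24978/(-13929) = √(-229)*(1/33577) - 24978*(-1/13929) = (I*√229)*(1/33577) + 8326/4643 = I*√229/33577 + 8326/4643 = 8326/4643 + I*√229/33577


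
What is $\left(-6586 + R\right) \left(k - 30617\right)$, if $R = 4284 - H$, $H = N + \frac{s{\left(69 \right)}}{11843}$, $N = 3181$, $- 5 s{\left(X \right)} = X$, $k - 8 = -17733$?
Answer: $\frac{15695476363392}{59215} \approx 2.6506 \cdot 10^{8}$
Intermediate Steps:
$k = -17725$ ($k = 8 - 17733 = -17725$)
$s{\left(X \right)} = - \frac{X}{5}$
$H = \frac{188362846}{59215}$ ($H = 3181 + \frac{\left(- \frac{1}{5}\right) 69}{11843} = 3181 - \frac{69}{59215} = \frac{188362846}{59215} \approx 3181.0$)
$R = \frac{65314214}{59215}$ ($R = 4284 - \frac{188362846}{59215} = \frac{65314214}{59215} \approx 1103.0$)
$\left(-6586 + R\right) \left(k - 30617\right) = \left(-6586 + \frac{65314214}{59215}\right) \left(-17725 - 30617\right) = \left(- \frac{324675776}{59215}\right) \left(-48342\right) = \frac{15695476363392}{59215}$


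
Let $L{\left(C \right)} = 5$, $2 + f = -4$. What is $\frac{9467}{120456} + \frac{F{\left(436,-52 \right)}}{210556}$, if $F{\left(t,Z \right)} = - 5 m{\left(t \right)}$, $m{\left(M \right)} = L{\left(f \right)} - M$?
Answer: $\frac{563229083}{6340683384} \approx 0.088828$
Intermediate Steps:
$f = -6$ ($f = -2 - 4 = -6$)
$m{\left(M \right)} = 5 - M$
$F{\left(t,Z \right)} = -25 + 5 t$ ($F{\left(t,Z \right)} = - 5 \left(5 - t\right) = -25 + 5 t$)
$\frac{9467}{120456} + \frac{F{\left(436,-52 \right)}}{210556} = \frac{9467}{120456} + \frac{-25 + 5 \cdot 436}{210556} = 9467 \cdot \frac{1}{120456} + \left(-25 + 2180\right) \frac{1}{210556} = \frac{9467}{120456} + 2155 \cdot \frac{1}{210556} = \frac{9467}{120456} + \frac{2155}{210556} = \frac{563229083}{6340683384}$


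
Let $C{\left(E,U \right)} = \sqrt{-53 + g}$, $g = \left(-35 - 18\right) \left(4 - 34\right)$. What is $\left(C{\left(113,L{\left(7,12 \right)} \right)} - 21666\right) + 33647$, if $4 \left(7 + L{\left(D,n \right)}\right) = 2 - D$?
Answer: $11981 + \sqrt{1537} \approx 12020.0$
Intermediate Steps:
$L{\left(D,n \right)} = - \frac{13}{2} - \frac{D}{4}$ ($L{\left(D,n \right)} = -7 + \frac{2 - D}{4} = -7 - \left(- \frac{1}{2} + \frac{D}{4}\right) = - \frac{13}{2} - \frac{D}{4}$)
$g = 1590$ ($g = \left(-53\right) \left(-30\right) = 1590$)
$C{\left(E,U \right)} = \sqrt{1537}$ ($C{\left(E,U \right)} = \sqrt{-53 + 1590} = \sqrt{1537}$)
$\left(C{\left(113,L{\left(7,12 \right)} \right)} - 21666\right) + 33647 = \left(\sqrt{1537} - 21666\right) + 33647 = \left(-21666 + \sqrt{1537}\right) + 33647 = 11981 + \sqrt{1537}$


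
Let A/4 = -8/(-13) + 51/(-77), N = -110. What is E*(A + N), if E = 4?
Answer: -441192/1001 ≈ -440.75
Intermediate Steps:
A = -188/1001 (A = 4*(-8/(-13) + 51/(-77)) = 4*(-8*(-1/13) + 51*(-1/77)) = 4*(8/13 - 51/77) = 4*(-47/1001) = -188/1001 ≈ -0.18781)
E*(A + N) = 4*(-188/1001 - 110) = 4*(-110298/1001) = -441192/1001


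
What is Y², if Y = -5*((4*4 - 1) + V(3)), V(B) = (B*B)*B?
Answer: 44100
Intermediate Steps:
V(B) = B³ (V(B) = B²*B = B³)
Y = -210 (Y = -5*((4*4 - 1) + 3³) = -5*((16 - 1) + 27) = -5*(15 + 27) = -5*42 = -210)
Y² = (-210)² = 44100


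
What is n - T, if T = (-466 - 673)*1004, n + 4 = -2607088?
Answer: -1463536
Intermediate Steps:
n = -2607092 (n = -4 - 2607088 = -2607092)
T = -1143556 (T = -1139*1004 = -1143556)
n - T = -2607092 - 1*(-1143556) = -2607092 + 1143556 = -1463536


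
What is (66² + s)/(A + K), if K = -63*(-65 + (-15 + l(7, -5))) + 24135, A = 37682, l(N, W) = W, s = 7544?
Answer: 425/2399 ≈ 0.17716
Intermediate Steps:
K = 29490 (K = -63*(-65 + (-15 - 5)) + 24135 = -63*(-65 - 20) + 24135 = -63*(-85) + 24135 = 5355 + 24135 = 29490)
(66² + s)/(A + K) = (66² + 7544)/(37682 + 29490) = (4356 + 7544)/67172 = 11900*(1/67172) = 425/2399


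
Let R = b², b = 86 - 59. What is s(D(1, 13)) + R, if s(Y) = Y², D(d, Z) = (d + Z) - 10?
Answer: 745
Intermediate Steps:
b = 27
D(d, Z) = -10 + Z + d (D(d, Z) = (Z + d) - 10 = -10 + Z + d)
R = 729 (R = 27² = 729)
s(D(1, 13)) + R = (-10 + 13 + 1)² + 729 = 4² + 729 = 16 + 729 = 745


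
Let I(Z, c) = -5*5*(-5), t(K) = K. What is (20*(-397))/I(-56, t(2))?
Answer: -1588/25 ≈ -63.520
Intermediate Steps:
I(Z, c) = 125 (I(Z, c) = -25*(-5) = 125)
(20*(-397))/I(-56, t(2)) = (20*(-397))/125 = -7940*1/125 = -1588/25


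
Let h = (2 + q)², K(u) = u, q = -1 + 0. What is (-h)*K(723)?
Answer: -723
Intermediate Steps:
q = -1
h = 1 (h = (2 - 1)² = 1² = 1)
(-h)*K(723) = -1*1*723 = -1*723 = -723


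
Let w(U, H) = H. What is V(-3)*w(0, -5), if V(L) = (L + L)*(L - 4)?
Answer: -210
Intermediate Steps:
V(L) = 2*L*(-4 + L) (V(L) = (2*L)*(-4 + L) = 2*L*(-4 + L))
V(-3)*w(0, -5) = (2*(-3)*(-4 - 3))*(-5) = (2*(-3)*(-7))*(-5) = 42*(-5) = -210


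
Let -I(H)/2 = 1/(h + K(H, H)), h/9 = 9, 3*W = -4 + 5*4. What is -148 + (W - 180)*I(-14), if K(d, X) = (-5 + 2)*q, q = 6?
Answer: -26924/189 ≈ -142.46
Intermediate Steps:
W = 16/3 (W = (-4 + 5*4)/3 = (-4 + 20)/3 = (1/3)*16 = 16/3 ≈ 5.3333)
h = 81 (h = 9*9 = 81)
K(d, X) = -18 (K(d, X) = (-5 + 2)*6 = -3*6 = -18)
I(H) = -2/63 (I(H) = -2/(81 - 18) = -2/63)
-148 + (W - 180)*I(-14) = -148 + (16/3 - 180)*(-2/63) = -148 - 524/3*(-2/63) = -148 + 1048/189 = -26924/189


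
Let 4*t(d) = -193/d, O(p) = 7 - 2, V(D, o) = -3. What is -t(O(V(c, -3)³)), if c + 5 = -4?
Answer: 193/20 ≈ 9.6500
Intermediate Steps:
c = -9 (c = -5 - 4 = -9)
O(p) = 5
t(d) = -193/(4*d) (t(d) = (-193/d)/4 = -193/(4*d))
-t(O(V(c, -3)³)) = -(-193)/(4*5) = -1*(-193/20) = 193/20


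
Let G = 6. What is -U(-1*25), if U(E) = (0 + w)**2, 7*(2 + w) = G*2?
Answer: -4/49 ≈ -0.081633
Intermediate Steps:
w = -2/7 (w = -2 + (6*2)/7 = -2 + (1/7)*12 = -2 + 12/7 = -2/7 ≈ -0.28571)
U(E) = 4/49 (U(E) = (0 - 2/7)**2 = (-2/7)**2 = 4/49)
-U(-1*25) = -1*4/49 = -4/49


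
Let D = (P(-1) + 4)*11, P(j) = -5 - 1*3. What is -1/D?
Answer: 1/44 ≈ 0.022727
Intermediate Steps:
P(j) = -8 (P(j) = -5 - 3 = -8)
D = -44 (D = (-8 + 4)*11 = -4*11 = -44)
-1/D = -1/(-44) = -1*(-1/44) = 1/44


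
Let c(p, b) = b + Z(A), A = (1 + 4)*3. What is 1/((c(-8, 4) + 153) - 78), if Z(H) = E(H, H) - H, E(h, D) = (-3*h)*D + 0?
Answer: -1/611 ≈ -0.0016367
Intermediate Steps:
E(h, D) = -3*D*h (E(h, D) = -3*D*h + 0 = -3*D*h)
A = 15 (A = 5*3 = 15)
Z(H) = -H - 3*H**2 (Z(H) = -3*H*H - H = -3*H**2 - H = -H - 3*H**2)
c(p, b) = -690 + b (c(p, b) = b + 15*(-1 - 3*15) = b + 15*(-1 - 45) = b + 15*(-46) = b - 690 = -690 + b)
1/((c(-8, 4) + 153) - 78) = 1/(((-690 + 4) + 153) - 78) = 1/((-686 + 153) - 78) = 1/(-533 - 78) = 1/(-611) = -1/611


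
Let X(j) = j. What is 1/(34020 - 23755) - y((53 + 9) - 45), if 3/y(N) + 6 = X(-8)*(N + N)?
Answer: 31073/2853670 ≈ 0.010889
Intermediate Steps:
y(N) = 3/(-6 - 16*N) (y(N) = 3/(-6 - 8*(N + N)) = 3/(-6 - 16*N))
1/(34020 - 23755) - y((53 + 9) - 45) = 1/(34020 - 23755) - 3/(2*(-3 - 8*((53 + 9) - 45))) = 1/10265 - 3/(2*(-3 - 8*(62 - 45))) = 1/10265 - 3/(2*(-3 - 8*17)) = 1/10265 - 3/(2*(-3 - 136)) = 1/10265 - 3/(2*(-139)) = 1/10265 - 3*(-1)/(2*139) = 1/10265 - 1*(-3/278) = 1/10265 + 3/278 = 31073/2853670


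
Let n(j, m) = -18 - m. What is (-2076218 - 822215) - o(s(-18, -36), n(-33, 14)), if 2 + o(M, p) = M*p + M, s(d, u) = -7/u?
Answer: -104343299/36 ≈ -2.8984e+6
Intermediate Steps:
o(M, p) = -2 + M + M*p (o(M, p) = -2 + (M*p + M) = -2 + (M + M*p) = -2 + M + M*p)
(-2076218 - 822215) - o(s(-18, -36), n(-33, 14)) = (-2076218 - 822215) - (-2 - 7/(-36) + (-7/(-36))*(-18 - 1*14)) = -2898433 - (-2 - 7*(-1/36) + (-7*(-1/36))*(-18 - 14)) = -2898433 - (-2 + 7/36 + (7/36)*(-32)) = -2898433 - (-2 + 7/36 - 56/9) = -2898433 - 1*(-289/36) = -2898433 + 289/36 = -104343299/36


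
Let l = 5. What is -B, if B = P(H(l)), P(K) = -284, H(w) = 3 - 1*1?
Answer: 284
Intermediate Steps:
H(w) = 2 (H(w) = 3 - 1 = 2)
B = -284
-B = -1*(-284) = 284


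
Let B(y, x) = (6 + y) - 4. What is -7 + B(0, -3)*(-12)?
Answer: -31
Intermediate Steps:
B(y, x) = 2 + y
-7 + B(0, -3)*(-12) = -7 + (2 + 0)*(-12) = -7 + 2*(-12) = -7 - 24 = -31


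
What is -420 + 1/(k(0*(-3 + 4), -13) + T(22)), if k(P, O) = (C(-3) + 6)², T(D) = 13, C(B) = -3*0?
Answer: -20579/49 ≈ -419.98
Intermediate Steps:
C(B) = 0
k(P, O) = 36 (k(P, O) = (0 + 6)² = 6² = 36)
-420 + 1/(k(0*(-3 + 4), -13) + T(22)) = -420 + 1/(36 + 13) = -420 + 1/49 = -20579/49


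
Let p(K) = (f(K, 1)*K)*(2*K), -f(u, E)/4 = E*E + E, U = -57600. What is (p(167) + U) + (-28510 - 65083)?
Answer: -597417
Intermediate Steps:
f(u, E) = -4*E - 4*E**2 (f(u, E) = -4*(E*E + E) = -4*(E**2 + E) = -4*(E + E**2) = -4*E - 4*E**2)
p(K) = -16*K**2 (p(K) = ((-4*1*(1 + 1))*K)*(2*K) = ((-4*1*2)*K)*(2*K) = (-8*K)*(2*K) = -16*K**2)
(p(167) + U) + (-28510 - 65083) = (-16*167**2 - 57600) + (-28510 - 65083) = (-16*27889 - 57600) - 93593 = (-446224 - 57600) - 93593 = -503824 - 93593 = -597417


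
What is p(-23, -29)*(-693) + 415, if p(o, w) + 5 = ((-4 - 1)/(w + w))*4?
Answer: 105590/29 ≈ 3641.0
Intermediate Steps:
p(o, w) = -5 - 10/w (p(o, w) = -5 + ((-4 - 1)/(w + w))*4 = -5 - 5*1/(2*w)*4 = -5 - 5/(2*w)*4 = -5 - 10/w)
p(-23, -29)*(-693) + 415 = (-5 - 10/(-29))*(-693) + 415 = (-5 - 10*(-1/29))*(-693) + 415 = (-5 + 10/29)*(-693) + 415 = -135/29*(-693) + 415 = 93555/29 + 415 = 105590/29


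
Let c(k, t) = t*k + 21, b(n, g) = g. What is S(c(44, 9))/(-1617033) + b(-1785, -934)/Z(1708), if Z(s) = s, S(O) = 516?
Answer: -251865025/460315394 ≈ -0.54716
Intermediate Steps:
c(k, t) = 21 + k*t (c(k, t) = k*t + 21 = 21 + k*t)
S(c(44, 9))/(-1617033) + b(-1785, -934)/Z(1708) = 516/(-1617033) - 934/1708 = 516*(-1/1617033) - 934*1/1708 = -172/539011 - 467/854 = -251865025/460315394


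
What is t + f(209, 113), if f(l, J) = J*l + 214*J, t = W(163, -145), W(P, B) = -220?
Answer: 47579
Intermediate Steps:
t = -220
f(l, J) = 214*J + J*l
t + f(209, 113) = -220 + 113*(214 + 209) = -220 + 113*423 = -220 + 47799 = 47579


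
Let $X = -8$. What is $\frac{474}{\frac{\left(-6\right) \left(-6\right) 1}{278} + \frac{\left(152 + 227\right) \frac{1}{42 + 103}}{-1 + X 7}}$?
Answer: $\frac{544547790}{96089} \approx 5667.1$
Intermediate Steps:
$\frac{474}{\frac{\left(-6\right) \left(-6\right) 1}{278} + \frac{\left(152 + 227\right) \frac{1}{42 + 103}}{-1 + X 7}} = \frac{474}{\frac{\left(-6\right) \left(-6\right) 1}{278} + \frac{\left(152 + 227\right) \frac{1}{42 + 103}}{-1 - 56}} = \frac{474}{36 \cdot 1 \cdot \frac{1}{278} + \frac{379 \cdot \frac{1}{145}}{-1 - 56}} = \frac{474}{36 \cdot \frac{1}{278} + \frac{379 \cdot \frac{1}{145}}{-57}} = \frac{474}{\frac{18}{139} + \frac{379}{145} \left(- \frac{1}{57}\right)} = \frac{474}{\frac{18}{139} - \frac{379}{8265}} = \frac{474}{\frac{96089}{1148835}} = 474 \cdot \frac{1148835}{96089} = \frac{544547790}{96089}$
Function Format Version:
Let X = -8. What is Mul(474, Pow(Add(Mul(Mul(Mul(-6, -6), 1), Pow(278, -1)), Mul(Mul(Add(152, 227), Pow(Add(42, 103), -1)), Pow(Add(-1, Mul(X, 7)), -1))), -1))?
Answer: Rational(544547790, 96089) ≈ 5667.1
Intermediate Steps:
Mul(474, Pow(Add(Mul(Mul(Mul(-6, -6), 1), Pow(278, -1)), Mul(Mul(Add(152, 227), Pow(Add(42, 103), -1)), Pow(Add(-1, Mul(X, 7)), -1))), -1)) = Mul(474, Pow(Add(Mul(Mul(Mul(-6, -6), 1), Pow(278, -1)), Mul(Mul(Add(152, 227), Pow(Add(42, 103), -1)), Pow(Add(-1, Mul(-8, 7)), -1))), -1)) = Mul(474, Pow(Add(Mul(Mul(36, 1), Rational(1, 278)), Mul(Mul(379, Pow(145, -1)), Pow(Add(-1, -56), -1))), -1)) = Mul(474, Pow(Add(Mul(36, Rational(1, 278)), Mul(Mul(379, Rational(1, 145)), Pow(-57, -1))), -1)) = Mul(474, Pow(Add(Rational(18, 139), Mul(Rational(379, 145), Rational(-1, 57))), -1)) = Mul(474, Pow(Add(Rational(18, 139), Rational(-379, 8265)), -1)) = Mul(474, Pow(Rational(96089, 1148835), -1)) = Mul(474, Rational(1148835, 96089)) = Rational(544547790, 96089)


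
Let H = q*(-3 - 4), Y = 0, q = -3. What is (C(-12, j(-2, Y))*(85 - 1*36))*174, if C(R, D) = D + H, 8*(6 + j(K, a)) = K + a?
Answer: 251517/2 ≈ 1.2576e+5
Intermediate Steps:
j(K, a) = -6 + K/8 + a/8 (j(K, a) = -6 + (K + a)/8 = -6 + (K/8 + a/8) = -6 + K/8 + a/8)
H = 21 (H = -3*(-3 - 4) = -3*(-7) = 21)
C(R, D) = 21 + D (C(R, D) = D + 21 = 21 + D)
(C(-12, j(-2, Y))*(85 - 1*36))*174 = ((21 + (-6 + (⅛)*(-2) + (⅛)*0))*(85 - 1*36))*174 = ((21 + (-6 - ¼ + 0))*(85 - 36))*174 = ((21 - 25/4)*49)*174 = ((59/4)*49)*174 = (2891/4)*174 = 251517/2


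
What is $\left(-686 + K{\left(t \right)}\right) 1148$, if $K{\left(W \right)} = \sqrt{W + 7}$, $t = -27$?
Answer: $-787528 + 2296 i \sqrt{5} \approx -7.8753 \cdot 10^{5} + 5134.0 i$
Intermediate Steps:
$K{\left(W \right)} = \sqrt{7 + W}$
$\left(-686 + K{\left(t \right)}\right) 1148 = \left(-686 + \sqrt{7 - 27}\right) 1148 = \left(-686 + \sqrt{-20}\right) 1148 = \left(-686 + 2 i \sqrt{5}\right) 1148 = -787528 + 2296 i \sqrt{5}$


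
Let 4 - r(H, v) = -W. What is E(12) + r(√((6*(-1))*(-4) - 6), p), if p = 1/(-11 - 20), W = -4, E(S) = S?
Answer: 12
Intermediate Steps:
p = -1/31 (p = 1/(-31) = -1/31 ≈ -0.032258)
r(H, v) = 0 (r(H, v) = 4 - (-1)*(-4) = 4 - 1*4 = 4 - 4 = 0)
E(12) + r(√((6*(-1))*(-4) - 6), p) = 12 + 0 = 12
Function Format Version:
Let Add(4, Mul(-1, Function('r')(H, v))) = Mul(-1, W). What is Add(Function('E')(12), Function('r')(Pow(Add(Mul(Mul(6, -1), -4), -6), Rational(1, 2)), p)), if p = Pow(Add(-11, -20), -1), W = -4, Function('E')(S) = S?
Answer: 12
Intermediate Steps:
p = Rational(-1, 31) (p = Pow(-31, -1) = Rational(-1, 31) ≈ -0.032258)
Function('r')(H, v) = 0 (Function('r')(H, v) = Add(4, Mul(-1, Mul(-1, -4))) = Add(4, Mul(-1, 4)) = Add(4, -4) = 0)
Add(Function('E')(12), Function('r')(Pow(Add(Mul(Mul(6, -1), -4), -6), Rational(1, 2)), p)) = Add(12, 0) = 12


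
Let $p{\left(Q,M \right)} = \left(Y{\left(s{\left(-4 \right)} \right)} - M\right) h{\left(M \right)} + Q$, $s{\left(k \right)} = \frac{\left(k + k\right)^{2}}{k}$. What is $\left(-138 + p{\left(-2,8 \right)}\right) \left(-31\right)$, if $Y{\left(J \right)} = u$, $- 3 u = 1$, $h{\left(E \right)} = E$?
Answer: $\frac{19220}{3} \approx 6406.7$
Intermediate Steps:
$s{\left(k \right)} = 4 k$ ($s{\left(k \right)} = \frac{\left(2 k\right)^{2}}{k} = \frac{4 k^{2}}{k} = 4 k$)
$u = - \frac{1}{3}$ ($u = \left(- \frac{1}{3}\right) 1 = - \frac{1}{3} \approx -0.33333$)
$Y{\left(J \right)} = - \frac{1}{3}$
$p{\left(Q,M \right)} = Q + M \left(- \frac{1}{3} - M\right)$ ($p{\left(Q,M \right)} = \left(- \frac{1}{3} - M\right) M + Q = M \left(- \frac{1}{3} - M\right) + Q = Q + M \left(- \frac{1}{3} - M\right)$)
$\left(-138 + p{\left(-2,8 \right)}\right) \left(-31\right) = \left(-138 - \frac{206}{3}\right) \left(-31\right) = \left(- \frac{620}{3}\right) \left(-31\right) = \frac{19220}{3}$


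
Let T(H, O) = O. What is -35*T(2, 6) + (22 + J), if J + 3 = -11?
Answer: -202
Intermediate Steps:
J = -14 (J = -3 - 11 = -14)
-35*T(2, 6) + (22 + J) = -35*6 + (22 - 14) = -210 + 8 = -202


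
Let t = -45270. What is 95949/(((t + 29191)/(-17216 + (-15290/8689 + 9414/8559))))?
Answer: 650010497095680/6326886661 ≈ 1.0274e+5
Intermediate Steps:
95949/(((t + 29191)/(-17216 + (-15290/8689 + 9414/8559)))) = 95949/(((-45270 + 29191)/(-17216 + (-15290/8689 + 9414/8559)))) = 95949/((-16079/(-17216 + (-15290*1/8689 + 9414*(1/8559))))) = 95949/((-16079/(-17216 + (-15290/8689 + 1046/951)))) = 95949/((-16079/(-17216 - 5452096/8263239))) = 95949/((-16079/(-142265374720/8263239))) = 95949/((-16079*(-8263239/142265374720))) = 95949/(18980659983/20323624960) = 95949*(20323624960/18980659983) = 650010497095680/6326886661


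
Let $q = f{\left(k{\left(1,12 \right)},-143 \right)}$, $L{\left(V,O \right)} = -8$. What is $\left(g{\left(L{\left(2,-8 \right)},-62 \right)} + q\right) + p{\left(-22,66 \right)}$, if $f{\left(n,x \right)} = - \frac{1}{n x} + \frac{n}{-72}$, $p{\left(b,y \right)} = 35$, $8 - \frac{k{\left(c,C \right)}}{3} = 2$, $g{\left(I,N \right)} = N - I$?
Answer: $- \frac{99097}{5148} \approx -19.25$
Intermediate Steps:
$k{\left(c,C \right)} = 18$ ($k{\left(c,C \right)} = 24 - 6 = 18$)
$f{\left(n,x \right)} = - \frac{n}{72} - \frac{1}{n x}$ ($f{\left(n,x \right)} = - \frac{1}{n x} + n \left(- \frac{1}{72}\right) = - \frac{1}{n x} - \frac{n}{72} = - \frac{n}{72} - \frac{1}{n x}$)
$q = - \frac{1285}{5148}$ ($q = \left(- \frac{1}{72}\right) 18 - \frac{1}{18 \left(-143\right)} = - \frac{1}{4} - \frac{1}{18} \left(- \frac{1}{143}\right) = - \frac{1}{4} + \frac{1}{2574} = - \frac{1285}{5148} \approx -0.24961$)
$\left(g{\left(L{\left(2,-8 \right)},-62 \right)} + q\right) + p{\left(-22,66 \right)} = \left(\left(-62 - -8\right) - \frac{1285}{5148}\right) + 35 = \left(\left(-62 + 8\right) - \frac{1285}{5148}\right) + 35 = \left(-54 - \frac{1285}{5148}\right) + 35 = - \frac{279277}{5148} + 35 = - \frac{99097}{5148}$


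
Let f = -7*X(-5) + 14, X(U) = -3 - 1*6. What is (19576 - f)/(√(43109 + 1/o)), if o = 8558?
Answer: 19499*√907002514/6252997 ≈ 93.914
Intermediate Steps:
X(U) = -9 (X(U) = -3 - 6 = -9)
f = 77 (f = -7*(-9) + 14 = 63 + 14 = 77)
(19576 - f)/(√(43109 + 1/o)) = (19576 - 1*77)/(√(43109 + 1/8558)) = (19576 - 77)/(√(43109 + 1/8558)) = 19499/(√(368926823/8558)) = 19499/((59*√907002514/8558)) = 19499*(√907002514/6252997) = 19499*√907002514/6252997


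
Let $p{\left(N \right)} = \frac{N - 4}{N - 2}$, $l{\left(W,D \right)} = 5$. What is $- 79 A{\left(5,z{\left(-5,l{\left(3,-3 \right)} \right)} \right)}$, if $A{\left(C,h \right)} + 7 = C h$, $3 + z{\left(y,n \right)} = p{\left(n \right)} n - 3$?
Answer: $\frac{6794}{3} \approx 2264.7$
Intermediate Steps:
$p{\left(N \right)} = \frac{-4 + N}{-2 + N}$
$z{\left(y,n \right)} = -6 + \frac{n \left(-4 + n\right)}{-2 + n}$ ($z{\left(y,n \right)} = -3 + \left(\frac{-4 + n}{-2 + n} n - 3\right) = -3 + \left(\frac{n \left(-4 + n\right)}{-2 + n} - 3\right) = -3 + \left(-3 + \frac{n \left(-4 + n\right)}{-2 + n}\right) = -6 + \frac{n \left(-4 + n\right)}{-2 + n}$)
$A{\left(C,h \right)} = -7 + C h$
$- 79 A{\left(5,z{\left(-5,l{\left(3,-3 \right)} \right)} \right)} = - 79 \left(-7 + 5 \frac{12 + 5^{2} - 50}{-2 + 5}\right) = - 79 \left(-7 + 5 \frac{12 + 25 - 50}{3}\right) = - 79 \left(-7 + 5 \cdot \frac{1}{3} \left(-13\right)\right) = - 79 \left(-7 + 5 \left(- \frac{13}{3}\right)\right) = - 79 \left(-7 - \frac{65}{3}\right) = \left(-79\right) \left(- \frac{86}{3}\right) = \frac{6794}{3}$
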